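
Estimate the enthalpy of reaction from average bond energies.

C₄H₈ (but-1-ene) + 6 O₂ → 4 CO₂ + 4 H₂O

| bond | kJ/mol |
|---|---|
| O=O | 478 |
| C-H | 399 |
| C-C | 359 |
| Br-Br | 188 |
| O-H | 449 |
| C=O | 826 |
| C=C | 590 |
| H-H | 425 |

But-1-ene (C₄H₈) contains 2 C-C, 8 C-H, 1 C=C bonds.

Bonds broken (reactants):
  C-C: 2 × 359 = 718
  C-H: 8 × 399 = 3192
  C=C: 1 × 590 = 590
  O=O: 6 × 478 = 2868
  Σ(broken) = 7368 kJ
Bonds formed (products):
  C=O: 8 × 826 = 6608
  O-H: 8 × 449 = 3592
  Σ(formed) = 10200 kJ
ΔH = Σ(broken) − Σ(formed) = 7368 − 10200 = −2832 kJ

ΔH ≈ −2832 kJ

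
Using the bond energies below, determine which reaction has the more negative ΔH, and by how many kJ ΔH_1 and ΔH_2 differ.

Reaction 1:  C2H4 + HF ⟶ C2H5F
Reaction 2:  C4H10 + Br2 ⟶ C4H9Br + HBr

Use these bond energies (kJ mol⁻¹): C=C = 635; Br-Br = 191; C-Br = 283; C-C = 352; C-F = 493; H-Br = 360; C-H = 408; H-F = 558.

Reaction 1, by 16 kJ

Reaction 1:
  Bonds broken (reactants):
    C-H: 4 × 408 = 1632
    C=C: 1 × 635 = 635
    H-F: 1 × 558 = 558
    Σ(broken) = 2825 kJ
  Bonds formed (products):
    C-C: 1 × 352 = 352
    C-F: 1 × 493 = 493
    C-H: 5 × 408 = 2040
    Σ(formed) = 2885 kJ
  ΔH_1 = 2825 − 2885 = −60 kJ
Reaction 2:
  Bonds broken (reactants):
    Br-Br: 1 × 191 = 191
    C-C: 3 × 352 = 1056
    C-H: 10 × 408 = 4080
    Σ(broken) = 5327 kJ
  Bonds formed (products):
    C-Br: 1 × 283 = 283
    C-C: 3 × 352 = 1056
    C-H: 9 × 408 = 3672
    H-Br: 1 × 360 = 360
    Σ(formed) = 5371 kJ
  ΔH_2 = 5327 − 5371 = −44 kJ
ΔH_1 − ΔH_2 = −16 kJ, so reaction 1 has the more negative ΔH; |ΔH_1 − ΔH_2| = 16 kJ.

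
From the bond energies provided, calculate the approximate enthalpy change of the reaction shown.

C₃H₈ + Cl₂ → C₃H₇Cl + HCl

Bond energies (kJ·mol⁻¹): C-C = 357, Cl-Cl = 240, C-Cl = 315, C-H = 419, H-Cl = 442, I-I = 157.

Bonds broken (reactants):
  C-C: 2 × 357 = 714
  C-H: 8 × 419 = 3352
  Cl-Cl: 1 × 240 = 240
  Σ(broken) = 4306 kJ
Bonds formed (products):
  C-C: 2 × 357 = 714
  C-Cl: 1 × 315 = 315
  C-H: 7 × 419 = 2933
  H-Cl: 1 × 442 = 442
  Σ(formed) = 4404 kJ
ΔH = Σ(broken) − Σ(formed) = 4306 − 4404 = −98 kJ

ΔH ≈ −98 kJ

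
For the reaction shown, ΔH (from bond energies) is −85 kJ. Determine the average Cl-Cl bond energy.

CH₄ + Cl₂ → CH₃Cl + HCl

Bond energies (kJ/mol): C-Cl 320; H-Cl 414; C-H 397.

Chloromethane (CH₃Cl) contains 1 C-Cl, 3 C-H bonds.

Let D be the Cl-Cl bond energy.
Σ(broken) = 4×397 + 1×D = 1588 + D
Σ(formed) = 1×320 + 3×397 + 1×414 = 1925
ΔH = Σ(broken) − Σ(formed) = (1588 + D) − (1925) = −337 + D
Setting this equal to −85 kJ gives D = 252 kJ/mol.

D(Cl-Cl) ≈ 252 kJ/mol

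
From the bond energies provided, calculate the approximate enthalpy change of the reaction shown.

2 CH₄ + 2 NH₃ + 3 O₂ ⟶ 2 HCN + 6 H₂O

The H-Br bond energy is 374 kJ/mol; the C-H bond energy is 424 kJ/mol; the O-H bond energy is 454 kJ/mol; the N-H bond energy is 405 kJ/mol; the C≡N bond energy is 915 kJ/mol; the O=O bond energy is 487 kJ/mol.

ΔH ≈ −843 kJ

Bonds broken (reactants):
  C-H: 8 × 424 = 3392
  N-H: 6 × 405 = 2430
  O=O: 3 × 487 = 1461
  Σ(broken) = 7283 kJ
Bonds formed (products):
  C≡N: 2 × 915 = 1830
  C-H: 2 × 424 = 848
  O-H: 12 × 454 = 5448
  Σ(formed) = 8126 kJ
ΔH = Σ(broken) − Σ(formed) = 7283 − 8126 = −843 kJ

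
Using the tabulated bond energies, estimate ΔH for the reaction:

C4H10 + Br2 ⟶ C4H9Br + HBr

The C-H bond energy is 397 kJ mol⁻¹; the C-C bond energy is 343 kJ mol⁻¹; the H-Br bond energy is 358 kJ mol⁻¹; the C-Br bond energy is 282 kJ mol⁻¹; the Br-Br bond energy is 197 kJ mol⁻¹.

Bonds broken (reactants):
  Br-Br: 1 × 197 = 197
  C-C: 3 × 343 = 1029
  C-H: 10 × 397 = 3970
  Σ(broken) = 5196 kJ
Bonds formed (products):
  C-Br: 1 × 282 = 282
  C-C: 3 × 343 = 1029
  C-H: 9 × 397 = 3573
  H-Br: 1 × 358 = 358
  Σ(formed) = 5242 kJ
ΔH = Σ(broken) − Σ(formed) = 5196 − 5242 = −46 kJ

ΔH ≈ −46 kJ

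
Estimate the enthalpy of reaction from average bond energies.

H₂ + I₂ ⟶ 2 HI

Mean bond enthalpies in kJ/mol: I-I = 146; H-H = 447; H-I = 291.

ΔH ≈ +11 kJ

Bonds broken (reactants):
  H-H: 1 × 447 = 447
  I-I: 1 × 146 = 146
  Σ(broken) = 593 kJ
Bonds formed (products):
  H-I: 2 × 291 = 582
  Σ(formed) = 582 kJ
ΔH = Σ(broken) − Σ(formed) = 593 − 582 = +11 kJ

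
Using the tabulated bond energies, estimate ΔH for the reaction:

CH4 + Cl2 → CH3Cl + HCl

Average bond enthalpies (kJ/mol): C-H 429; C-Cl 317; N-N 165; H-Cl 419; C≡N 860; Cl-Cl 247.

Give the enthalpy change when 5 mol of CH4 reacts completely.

Bonds broken (reactants):
  C-H: 4 × 429 = 1716
  Cl-Cl: 1 × 247 = 247
  Σ(broken) = 1963 kJ
Bonds formed (products):
  C-Cl: 1 × 317 = 317
  C-H: 3 × 429 = 1287
  H-Cl: 1 × 419 = 419
  Σ(formed) = 2023 kJ
ΔH = Σ(broken) − Σ(formed) = 1963 − 2023 = −60 kJ
For 5× the reaction as written: 5 × (−60) = −300 kJ

ΔH = −300 kJ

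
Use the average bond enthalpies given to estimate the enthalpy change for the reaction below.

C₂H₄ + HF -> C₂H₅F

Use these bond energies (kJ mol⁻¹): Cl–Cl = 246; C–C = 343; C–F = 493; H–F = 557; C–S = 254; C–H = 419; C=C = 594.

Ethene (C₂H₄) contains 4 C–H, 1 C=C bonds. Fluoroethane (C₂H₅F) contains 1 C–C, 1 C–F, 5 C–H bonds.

ΔH ≈ −104 kJ

Bonds broken (reactants):
  C–H: 4 × 419 = 1676
  C=C: 1 × 594 = 594
  H–F: 1 × 557 = 557
  Σ(broken) = 2827 kJ
Bonds formed (products):
  C–C: 1 × 343 = 343
  C–F: 1 × 493 = 493
  C–H: 5 × 419 = 2095
  Σ(formed) = 2931 kJ
ΔH = Σ(broken) − Σ(formed) = 2827 − 2931 = −104 kJ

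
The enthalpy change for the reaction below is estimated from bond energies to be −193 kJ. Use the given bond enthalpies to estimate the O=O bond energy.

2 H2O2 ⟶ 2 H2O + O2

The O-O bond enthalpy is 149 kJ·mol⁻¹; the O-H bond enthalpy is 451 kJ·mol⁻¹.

Let D be the O=O bond energy.
Σ(broken) = 4×451 + 2×149 = 2102
Σ(formed) = 4×451 + 1×D = 1804 + D
ΔH = Σ(broken) − Σ(formed) = (2102) − (1804 + D) = +298 − D
Setting this equal to −193 kJ gives D = 491 kJ/mol.

D(O=O) ≈ 491 kJ/mol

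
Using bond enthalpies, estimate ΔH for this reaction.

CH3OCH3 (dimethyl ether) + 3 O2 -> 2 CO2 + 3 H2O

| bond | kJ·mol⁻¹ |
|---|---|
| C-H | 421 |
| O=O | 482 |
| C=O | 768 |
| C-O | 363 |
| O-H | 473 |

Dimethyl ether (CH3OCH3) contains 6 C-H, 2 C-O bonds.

Bonds broken (reactants):
  C-H: 6 × 421 = 2526
  C-O: 2 × 363 = 726
  O=O: 3 × 482 = 1446
  Σ(broken) = 4698 kJ
Bonds formed (products):
  C=O: 4 × 768 = 3072
  O-H: 6 × 473 = 2838
  Σ(formed) = 5910 kJ
ΔH = Σ(broken) − Σ(formed) = 4698 − 5910 = −1212 kJ

ΔH ≈ −1212 kJ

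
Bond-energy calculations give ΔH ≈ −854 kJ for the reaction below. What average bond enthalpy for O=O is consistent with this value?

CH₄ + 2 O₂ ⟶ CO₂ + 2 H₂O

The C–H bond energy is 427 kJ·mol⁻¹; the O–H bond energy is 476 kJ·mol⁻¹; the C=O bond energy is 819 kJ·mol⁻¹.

Let D be the O=O bond energy.
Σ(broken) = 4×427 + 2×D = 1708 + 2D
Σ(formed) = 2×819 + 4×476 = 3542
ΔH = Σ(broken) − Σ(formed) = (1708 + 2D) − (3542) = −1834 + 2D
Setting this equal to −854 kJ gives 2D = 980, so D = 490 kJ/mol.

D(O=O) ≈ 490 kJ/mol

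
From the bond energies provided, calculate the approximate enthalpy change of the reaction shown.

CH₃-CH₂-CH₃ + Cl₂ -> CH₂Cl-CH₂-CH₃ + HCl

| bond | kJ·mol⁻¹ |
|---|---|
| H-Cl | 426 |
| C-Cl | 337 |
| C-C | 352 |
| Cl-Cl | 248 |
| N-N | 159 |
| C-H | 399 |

Bonds broken (reactants):
  C-C: 2 × 352 = 704
  C-H: 8 × 399 = 3192
  Cl-Cl: 1 × 248 = 248
  Σ(broken) = 4144 kJ
Bonds formed (products):
  C-C: 2 × 352 = 704
  C-Cl: 1 × 337 = 337
  C-H: 7 × 399 = 2793
  H-Cl: 1 × 426 = 426
  Σ(formed) = 4260 kJ
ΔH = Σ(broken) − Σ(formed) = 4144 − 4260 = −116 kJ

ΔH ≈ −116 kJ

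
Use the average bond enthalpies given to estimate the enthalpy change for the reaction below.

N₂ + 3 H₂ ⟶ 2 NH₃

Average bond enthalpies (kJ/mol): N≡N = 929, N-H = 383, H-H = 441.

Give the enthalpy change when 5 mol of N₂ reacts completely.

Bonds broken (reactants):
  H-H: 3 × 441 = 1323
  N≡N: 1 × 929 = 929
  Σ(broken) = 2252 kJ
Bonds formed (products):
  N-H: 6 × 383 = 2298
  Σ(formed) = 2298 kJ
ΔH = Σ(broken) − Σ(formed) = 2252 − 2298 = −46 kJ
For 5× the reaction as written: 5 × (−46) = −230 kJ

ΔH = −230 kJ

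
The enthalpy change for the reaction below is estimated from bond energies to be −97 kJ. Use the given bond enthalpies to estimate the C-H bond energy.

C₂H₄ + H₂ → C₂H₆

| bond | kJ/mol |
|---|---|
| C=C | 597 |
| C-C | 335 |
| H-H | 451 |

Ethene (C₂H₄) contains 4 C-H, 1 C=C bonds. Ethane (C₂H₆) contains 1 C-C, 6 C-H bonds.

Let D be the C-H bond energy.
Σ(broken) = 4×D + 1×597 + 1×451 = 1048 + 4D
Σ(formed) = 1×335 + 6×D = 335 + 6D
ΔH = Σ(broken) − Σ(formed) = (1048 + 4D) − (335 + 6D) = +713 − 2D
Setting this equal to −97 kJ gives 2D = 810, so D = 405 kJ/mol.

D(C-H) ≈ 405 kJ/mol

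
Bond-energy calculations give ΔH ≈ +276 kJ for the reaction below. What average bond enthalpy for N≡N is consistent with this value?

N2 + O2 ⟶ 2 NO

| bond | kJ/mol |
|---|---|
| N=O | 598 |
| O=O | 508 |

Let D be the N≡N bond energy.
Σ(broken) = 1×D + 1×508 = 508 + D
Σ(formed) = 2×598 = 1196
ΔH = Σ(broken) − Σ(formed) = (508 + D) − (1196) = −688 + D
Setting this equal to +276 kJ gives D = 964 kJ/mol.

D(N≡N) ≈ 964 kJ/mol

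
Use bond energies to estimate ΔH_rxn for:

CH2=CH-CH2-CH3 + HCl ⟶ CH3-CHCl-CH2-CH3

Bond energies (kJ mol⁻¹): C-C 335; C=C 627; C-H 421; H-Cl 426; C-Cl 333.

Bonds broken (reactants):
  C-C: 2 × 335 = 670
  C-H: 8 × 421 = 3368
  C=C: 1 × 627 = 627
  H-Cl: 1 × 426 = 426
  Σ(broken) = 5091 kJ
Bonds formed (products):
  C-C: 3 × 335 = 1005
  C-Cl: 1 × 333 = 333
  C-H: 9 × 421 = 3789
  Σ(formed) = 5127 kJ
ΔH = Σ(broken) − Σ(formed) = 5091 − 5127 = −36 kJ

ΔH ≈ −36 kJ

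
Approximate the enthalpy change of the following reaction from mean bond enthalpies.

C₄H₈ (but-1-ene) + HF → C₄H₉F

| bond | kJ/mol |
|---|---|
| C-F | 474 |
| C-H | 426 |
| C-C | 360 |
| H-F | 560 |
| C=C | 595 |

Bonds broken (reactants):
  C-C: 2 × 360 = 720
  C-H: 8 × 426 = 3408
  C=C: 1 × 595 = 595
  H-F: 1 × 560 = 560
  Σ(broken) = 5283 kJ
Bonds formed (products):
  C-C: 3 × 360 = 1080
  C-F: 1 × 474 = 474
  C-H: 9 × 426 = 3834
  Σ(formed) = 5388 kJ
ΔH = Σ(broken) − Σ(formed) = 5283 − 5388 = −105 kJ

ΔH ≈ −105 kJ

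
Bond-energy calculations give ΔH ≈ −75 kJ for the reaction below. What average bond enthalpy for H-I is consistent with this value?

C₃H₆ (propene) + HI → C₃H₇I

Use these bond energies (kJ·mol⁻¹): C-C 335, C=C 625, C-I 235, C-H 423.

D(H-I) ≈ 293 kJ/mol

Let D be the H-I bond energy.
Σ(broken) = 1×335 + 6×423 + 1×625 + 1×D = 3498 + D
Σ(formed) = 2×335 + 7×423 + 1×235 = 3866
ΔH = Σ(broken) − Σ(formed) = (3498 + D) − (3866) = −368 + D
Setting this equal to −75 kJ gives D = 293 kJ/mol.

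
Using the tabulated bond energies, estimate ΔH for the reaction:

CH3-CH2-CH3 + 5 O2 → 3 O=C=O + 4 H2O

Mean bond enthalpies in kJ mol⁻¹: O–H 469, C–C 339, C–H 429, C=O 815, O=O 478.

ΔH ≈ −2142 kJ

Bonds broken (reactants):
  C–C: 2 × 339 = 678
  C–H: 8 × 429 = 3432
  O=O: 5 × 478 = 2390
  Σ(broken) = 6500 kJ
Bonds formed (products):
  C=O: 6 × 815 = 4890
  O–H: 8 × 469 = 3752
  Σ(formed) = 8642 kJ
ΔH = Σ(broken) − Σ(formed) = 6500 − 8642 = −2142 kJ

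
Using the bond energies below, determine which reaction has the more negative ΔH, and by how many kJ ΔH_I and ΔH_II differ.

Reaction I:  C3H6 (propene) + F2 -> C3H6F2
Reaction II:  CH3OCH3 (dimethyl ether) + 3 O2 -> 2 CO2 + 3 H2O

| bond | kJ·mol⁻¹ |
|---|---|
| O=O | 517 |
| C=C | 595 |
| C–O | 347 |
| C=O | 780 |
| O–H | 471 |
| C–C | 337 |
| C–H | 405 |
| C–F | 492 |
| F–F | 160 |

Reaction I:
  Bonds broken (reactants):
    C–C: 1 × 337 = 337
    C–H: 6 × 405 = 2430
    C=C: 1 × 595 = 595
    F–F: 1 × 160 = 160
    Σ(broken) = 3522 kJ
  Bonds formed (products):
    C–C: 2 × 337 = 674
    C–F: 2 × 492 = 984
    C–H: 6 × 405 = 2430
    Σ(formed) = 4088 kJ
  ΔH_I = 3522 − 4088 = −566 kJ
Reaction II:
  Bonds broken (reactants):
    C–H: 6 × 405 = 2430
    C–O: 2 × 347 = 694
    O=O: 3 × 517 = 1551
    Σ(broken) = 4675 kJ
  Bonds formed (products):
    C=O: 4 × 780 = 3120
    O–H: 6 × 471 = 2826
    Σ(formed) = 5946 kJ
  ΔH_II = 4675 − 5946 = −1271 kJ
ΔH_I − ΔH_II = +705 kJ, so reaction II has the more negative ΔH; |ΔH_I − ΔH_II| = 705 kJ.

Reaction II, by 705 kJ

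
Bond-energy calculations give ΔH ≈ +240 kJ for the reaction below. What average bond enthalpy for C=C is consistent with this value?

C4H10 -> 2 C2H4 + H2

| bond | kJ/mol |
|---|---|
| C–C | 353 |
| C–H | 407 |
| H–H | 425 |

Let D be the C=C bond energy.
Σ(broken) = 3×353 + 10×407 = 5129
Σ(formed) = 8×407 + 2×D + 1×425 = 3681 + 2D
ΔH = Σ(broken) − Σ(formed) = (5129) − (3681 + 2D) = +1448 − 2D
Setting this equal to +240 kJ gives 2D = 1208, so D = 604 kJ/mol.

D(C=C) ≈ 604 kJ/mol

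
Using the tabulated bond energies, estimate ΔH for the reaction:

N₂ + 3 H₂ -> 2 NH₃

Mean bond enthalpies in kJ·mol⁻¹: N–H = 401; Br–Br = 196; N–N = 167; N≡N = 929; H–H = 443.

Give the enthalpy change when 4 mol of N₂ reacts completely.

Bonds broken (reactants):
  H–H: 3 × 443 = 1329
  N≡N: 1 × 929 = 929
  Σ(broken) = 2258 kJ
Bonds formed (products):
  N–H: 6 × 401 = 2406
  Σ(formed) = 2406 kJ
ΔH = Σ(broken) − Σ(formed) = 2258 − 2406 = −148 kJ
For 4× the reaction as written: 4 × (−148) = −592 kJ

ΔH = −592 kJ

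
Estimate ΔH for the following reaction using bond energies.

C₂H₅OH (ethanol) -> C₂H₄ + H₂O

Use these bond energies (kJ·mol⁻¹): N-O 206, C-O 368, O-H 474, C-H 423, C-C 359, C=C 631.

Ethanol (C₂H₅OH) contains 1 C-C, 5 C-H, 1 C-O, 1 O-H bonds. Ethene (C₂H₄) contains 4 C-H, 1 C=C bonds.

ΔH ≈ +45 kJ

Bonds broken (reactants):
  C-C: 1 × 359 = 359
  C-H: 5 × 423 = 2115
  C-O: 1 × 368 = 368
  O-H: 1 × 474 = 474
  Σ(broken) = 3316 kJ
Bonds formed (products):
  C-H: 4 × 423 = 1692
  C=C: 1 × 631 = 631
  O-H: 2 × 474 = 948
  Σ(formed) = 3271 kJ
ΔH = Σ(broken) − Σ(formed) = 3316 − 3271 = +45 kJ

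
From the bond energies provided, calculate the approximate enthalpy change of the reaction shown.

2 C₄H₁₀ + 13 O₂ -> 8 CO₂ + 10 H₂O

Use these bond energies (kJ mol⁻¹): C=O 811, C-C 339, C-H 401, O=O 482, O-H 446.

ΔH ≈ −5576 kJ

Bonds broken (reactants):
  C-C: 6 × 339 = 2034
  C-H: 20 × 401 = 8020
  O=O: 13 × 482 = 6266
  Σ(broken) = 16320 kJ
Bonds formed (products):
  C=O: 16 × 811 = 12976
  O-H: 20 × 446 = 8920
  Σ(formed) = 21896 kJ
ΔH = Σ(broken) − Σ(formed) = 16320 − 21896 = −5576 kJ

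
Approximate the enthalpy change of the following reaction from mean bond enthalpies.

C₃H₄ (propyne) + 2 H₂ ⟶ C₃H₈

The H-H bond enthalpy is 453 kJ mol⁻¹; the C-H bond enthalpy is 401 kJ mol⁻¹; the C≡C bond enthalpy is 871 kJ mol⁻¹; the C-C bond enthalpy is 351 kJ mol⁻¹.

Bonds broken (reactants):
  C≡C: 1 × 871 = 871
  C-C: 1 × 351 = 351
  C-H: 4 × 401 = 1604
  H-H: 2 × 453 = 906
  Σ(broken) = 3732 kJ
Bonds formed (products):
  C-C: 2 × 351 = 702
  C-H: 8 × 401 = 3208
  Σ(formed) = 3910 kJ
ΔH = Σ(broken) − Σ(formed) = 3732 − 3910 = −178 kJ

ΔH ≈ −178 kJ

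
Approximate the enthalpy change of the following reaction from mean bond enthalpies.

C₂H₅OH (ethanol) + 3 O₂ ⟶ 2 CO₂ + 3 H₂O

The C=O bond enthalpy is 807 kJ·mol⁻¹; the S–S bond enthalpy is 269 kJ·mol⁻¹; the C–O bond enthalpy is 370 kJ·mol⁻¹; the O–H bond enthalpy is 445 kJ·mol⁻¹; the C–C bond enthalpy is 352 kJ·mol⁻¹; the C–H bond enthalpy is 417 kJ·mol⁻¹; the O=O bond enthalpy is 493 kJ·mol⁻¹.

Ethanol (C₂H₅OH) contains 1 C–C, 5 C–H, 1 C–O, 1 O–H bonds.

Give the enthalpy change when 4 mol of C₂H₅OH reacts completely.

Bonds broken (reactants):
  C–C: 1 × 352 = 352
  C–H: 5 × 417 = 2085
  C–O: 1 × 370 = 370
  O–H: 1 × 445 = 445
  O=O: 3 × 493 = 1479
  Σ(broken) = 4731 kJ
Bonds formed (products):
  C=O: 4 × 807 = 3228
  O–H: 6 × 445 = 2670
  Σ(formed) = 5898 kJ
ΔH = Σ(broken) − Σ(formed) = 4731 − 5898 = −1167 kJ
For 4× the reaction as written: 4 × (−1167) = −4668 kJ

ΔH = −4668 kJ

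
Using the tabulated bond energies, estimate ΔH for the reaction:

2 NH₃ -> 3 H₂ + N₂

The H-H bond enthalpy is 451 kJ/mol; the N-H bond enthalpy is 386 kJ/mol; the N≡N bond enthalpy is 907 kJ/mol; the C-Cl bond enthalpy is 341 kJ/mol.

ΔH ≈ +56 kJ

Bonds broken (reactants):
  N-H: 6 × 386 = 2316
  Σ(broken) = 2316 kJ
Bonds formed (products):
  H-H: 3 × 451 = 1353
  N≡N: 1 × 907 = 907
  Σ(formed) = 2260 kJ
ΔH = Σ(broken) − Σ(formed) = 2316 − 2260 = +56 kJ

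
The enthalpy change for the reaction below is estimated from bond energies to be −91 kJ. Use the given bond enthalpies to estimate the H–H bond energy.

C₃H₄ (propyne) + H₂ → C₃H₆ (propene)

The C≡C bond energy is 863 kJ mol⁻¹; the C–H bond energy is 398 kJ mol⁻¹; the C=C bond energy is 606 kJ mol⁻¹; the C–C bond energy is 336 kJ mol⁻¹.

Let D be the H–H bond energy.
Σ(broken) = 1×863 + 1×336 + 4×398 + 1×D = 2791 + D
Σ(formed) = 1×336 + 6×398 + 1×606 = 3330
ΔH = Σ(broken) − Σ(formed) = (2791 + D) − (3330) = −539 + D
Setting this equal to −91 kJ gives D = 448 kJ/mol.

D(H–H) ≈ 448 kJ/mol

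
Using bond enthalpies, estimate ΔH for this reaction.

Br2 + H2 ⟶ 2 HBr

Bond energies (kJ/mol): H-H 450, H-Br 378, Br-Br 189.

ΔH ≈ −117 kJ

Bonds broken (reactants):
  Br-Br: 1 × 189 = 189
  H-H: 1 × 450 = 450
  Σ(broken) = 639 kJ
Bonds formed (products):
  H-Br: 2 × 378 = 756
  Σ(formed) = 756 kJ
ΔH = Σ(broken) − Σ(formed) = 639 − 756 = −117 kJ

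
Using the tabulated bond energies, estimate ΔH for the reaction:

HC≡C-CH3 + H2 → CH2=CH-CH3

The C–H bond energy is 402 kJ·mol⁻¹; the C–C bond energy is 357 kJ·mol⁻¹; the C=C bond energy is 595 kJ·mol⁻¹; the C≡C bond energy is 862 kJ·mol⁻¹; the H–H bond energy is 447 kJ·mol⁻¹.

Bonds broken (reactants):
  C≡C: 1 × 862 = 862
  C–C: 1 × 357 = 357
  C–H: 4 × 402 = 1608
  H–H: 1 × 447 = 447
  Σ(broken) = 3274 kJ
Bonds formed (products):
  C–C: 1 × 357 = 357
  C–H: 6 × 402 = 2412
  C=C: 1 × 595 = 595
  Σ(formed) = 3364 kJ
ΔH = Σ(broken) − Σ(formed) = 3274 − 3364 = −90 kJ

ΔH ≈ −90 kJ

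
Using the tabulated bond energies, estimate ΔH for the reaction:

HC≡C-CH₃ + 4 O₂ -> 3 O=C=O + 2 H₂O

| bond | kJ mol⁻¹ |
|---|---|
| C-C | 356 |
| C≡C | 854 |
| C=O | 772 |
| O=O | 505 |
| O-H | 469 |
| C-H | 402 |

ΔH ≈ −1670 kJ

Bonds broken (reactants):
  C≡C: 1 × 854 = 854
  C-C: 1 × 356 = 356
  C-H: 4 × 402 = 1608
  O=O: 4 × 505 = 2020
  Σ(broken) = 4838 kJ
Bonds formed (products):
  C=O: 6 × 772 = 4632
  O-H: 4 × 469 = 1876
  Σ(formed) = 6508 kJ
ΔH = Σ(broken) − Σ(formed) = 4838 − 6508 = −1670 kJ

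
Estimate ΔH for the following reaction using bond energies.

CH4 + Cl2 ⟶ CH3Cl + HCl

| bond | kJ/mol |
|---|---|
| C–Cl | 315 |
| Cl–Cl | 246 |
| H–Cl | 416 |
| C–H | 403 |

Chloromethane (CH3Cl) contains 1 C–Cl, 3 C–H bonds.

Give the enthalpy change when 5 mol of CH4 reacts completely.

Bonds broken (reactants):
  C–H: 4 × 403 = 1612
  Cl–Cl: 1 × 246 = 246
  Σ(broken) = 1858 kJ
Bonds formed (products):
  C–Cl: 1 × 315 = 315
  C–H: 3 × 403 = 1209
  H–Cl: 1 × 416 = 416
  Σ(formed) = 1940 kJ
ΔH = Σ(broken) − Σ(formed) = 1858 − 1940 = −82 kJ
For 5× the reaction as written: 5 × (−82) = −410 kJ

ΔH = −410 kJ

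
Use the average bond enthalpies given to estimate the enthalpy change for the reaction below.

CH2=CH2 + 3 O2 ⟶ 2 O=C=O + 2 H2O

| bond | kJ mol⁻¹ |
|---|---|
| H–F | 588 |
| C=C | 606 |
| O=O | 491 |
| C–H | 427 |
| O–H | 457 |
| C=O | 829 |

Bonds broken (reactants):
  C–H: 4 × 427 = 1708
  C=C: 1 × 606 = 606
  O=O: 3 × 491 = 1473
  Σ(broken) = 3787 kJ
Bonds formed (products):
  C=O: 4 × 829 = 3316
  O–H: 4 × 457 = 1828
  Σ(formed) = 5144 kJ
ΔH = Σ(broken) − Σ(formed) = 3787 − 5144 = −1357 kJ

ΔH ≈ −1357 kJ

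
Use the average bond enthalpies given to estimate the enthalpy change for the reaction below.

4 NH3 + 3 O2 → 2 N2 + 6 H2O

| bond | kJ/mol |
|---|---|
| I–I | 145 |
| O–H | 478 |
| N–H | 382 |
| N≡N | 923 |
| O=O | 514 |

Bonds broken (reactants):
  N–H: 12 × 382 = 4584
  O=O: 3 × 514 = 1542
  Σ(broken) = 6126 kJ
Bonds formed (products):
  N≡N: 2 × 923 = 1846
  O–H: 12 × 478 = 5736
  Σ(formed) = 7582 kJ
ΔH = Σ(broken) − Σ(formed) = 6126 − 7582 = −1456 kJ

ΔH ≈ −1456 kJ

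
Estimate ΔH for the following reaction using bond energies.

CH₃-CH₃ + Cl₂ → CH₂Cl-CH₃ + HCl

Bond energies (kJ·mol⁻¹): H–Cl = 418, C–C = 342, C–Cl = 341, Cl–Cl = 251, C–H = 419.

ΔH ≈ −89 kJ

Bonds broken (reactants):
  C–C: 1 × 342 = 342
  C–H: 6 × 419 = 2514
  Cl–Cl: 1 × 251 = 251
  Σ(broken) = 3107 kJ
Bonds formed (products):
  C–C: 1 × 342 = 342
  C–Cl: 1 × 341 = 341
  C–H: 5 × 419 = 2095
  H–Cl: 1 × 418 = 418
  Σ(formed) = 3196 kJ
ΔH = Σ(broken) − Σ(formed) = 3107 − 3196 = −89 kJ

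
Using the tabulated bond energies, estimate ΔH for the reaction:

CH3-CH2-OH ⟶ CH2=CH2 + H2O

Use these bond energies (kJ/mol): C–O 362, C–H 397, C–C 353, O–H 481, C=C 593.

ΔH ≈ +38 kJ

Bonds broken (reactants):
  C–C: 1 × 353 = 353
  C–H: 5 × 397 = 1985
  C–O: 1 × 362 = 362
  O–H: 1 × 481 = 481
  Σ(broken) = 3181 kJ
Bonds formed (products):
  C–H: 4 × 397 = 1588
  C=C: 1 × 593 = 593
  O–H: 2 × 481 = 962
  Σ(formed) = 3143 kJ
ΔH = Σ(broken) − Σ(formed) = 3181 − 3143 = +38 kJ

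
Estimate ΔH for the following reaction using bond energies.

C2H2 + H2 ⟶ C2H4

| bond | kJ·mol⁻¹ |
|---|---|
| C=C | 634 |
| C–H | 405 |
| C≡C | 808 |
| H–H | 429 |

ΔH ≈ −207 kJ

Bonds broken (reactants):
  C≡C: 1 × 808 = 808
  C–H: 2 × 405 = 810
  H–H: 1 × 429 = 429
  Σ(broken) = 2047 kJ
Bonds formed (products):
  C–H: 4 × 405 = 1620
  C=C: 1 × 634 = 634
  Σ(formed) = 2254 kJ
ΔH = Σ(broken) − Σ(formed) = 2047 − 2254 = −207 kJ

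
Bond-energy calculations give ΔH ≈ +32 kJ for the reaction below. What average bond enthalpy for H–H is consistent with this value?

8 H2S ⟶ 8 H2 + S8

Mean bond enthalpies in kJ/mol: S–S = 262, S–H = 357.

Let D be the H–H bond energy.
Σ(broken) = 16×357 = 5712
Σ(formed) = 8×D + 8×262 = 2096 + 8D
ΔH = Σ(broken) − Σ(formed) = (5712) − (2096 + 8D) = +3616 − 8D
Setting this equal to +32 kJ gives 8D = 3584, so D = 448 kJ/mol.

D(H–H) ≈ 448 kJ/mol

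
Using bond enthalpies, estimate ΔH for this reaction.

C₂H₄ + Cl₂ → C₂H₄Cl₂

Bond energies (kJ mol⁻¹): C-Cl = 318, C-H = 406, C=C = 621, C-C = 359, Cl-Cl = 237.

Bonds broken (reactants):
  C-H: 4 × 406 = 1624
  C=C: 1 × 621 = 621
  Cl-Cl: 1 × 237 = 237
  Σ(broken) = 2482 kJ
Bonds formed (products):
  C-C: 1 × 359 = 359
  C-Cl: 2 × 318 = 636
  C-H: 4 × 406 = 1624
  Σ(formed) = 2619 kJ
ΔH = Σ(broken) − Σ(formed) = 2482 − 2619 = −137 kJ

ΔH ≈ −137 kJ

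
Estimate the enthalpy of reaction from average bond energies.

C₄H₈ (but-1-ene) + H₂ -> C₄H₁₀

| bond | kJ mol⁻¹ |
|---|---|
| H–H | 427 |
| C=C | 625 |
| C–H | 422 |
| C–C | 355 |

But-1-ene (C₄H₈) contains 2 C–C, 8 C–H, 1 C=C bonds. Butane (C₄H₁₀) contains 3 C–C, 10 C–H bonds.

ΔH ≈ −147 kJ

Bonds broken (reactants):
  C–C: 2 × 355 = 710
  C–H: 8 × 422 = 3376
  C=C: 1 × 625 = 625
  H–H: 1 × 427 = 427
  Σ(broken) = 5138 kJ
Bonds formed (products):
  C–C: 3 × 355 = 1065
  C–H: 10 × 422 = 4220
  Σ(formed) = 5285 kJ
ΔH = Σ(broken) − Σ(formed) = 5138 − 5285 = −147 kJ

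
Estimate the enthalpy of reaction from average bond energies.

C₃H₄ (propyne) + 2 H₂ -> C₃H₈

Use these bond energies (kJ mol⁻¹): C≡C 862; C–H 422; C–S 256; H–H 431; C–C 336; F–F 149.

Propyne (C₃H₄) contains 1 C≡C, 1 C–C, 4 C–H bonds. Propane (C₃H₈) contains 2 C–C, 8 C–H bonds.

Bonds broken (reactants):
  C≡C: 1 × 862 = 862
  C–C: 1 × 336 = 336
  C–H: 4 × 422 = 1688
  H–H: 2 × 431 = 862
  Σ(broken) = 3748 kJ
Bonds formed (products):
  C–C: 2 × 336 = 672
  C–H: 8 × 422 = 3376
  Σ(formed) = 4048 kJ
ΔH = Σ(broken) − Σ(formed) = 3748 − 4048 = −300 kJ

ΔH ≈ −300 kJ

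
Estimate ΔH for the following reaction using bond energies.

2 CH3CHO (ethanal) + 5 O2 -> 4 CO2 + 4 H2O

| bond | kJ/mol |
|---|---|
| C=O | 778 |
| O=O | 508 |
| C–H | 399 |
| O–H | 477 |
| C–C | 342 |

ΔH ≈ −2068 kJ

Bonds broken (reactants):
  C–C: 2 × 342 = 684
  C–H: 8 × 399 = 3192
  C=O: 2 × 778 = 1556
  O=O: 5 × 508 = 2540
  Σ(broken) = 7972 kJ
Bonds formed (products):
  C=O: 8 × 778 = 6224
  O–H: 8 × 477 = 3816
  Σ(formed) = 10040 kJ
ΔH = Σ(broken) − Σ(formed) = 7972 − 10040 = −2068 kJ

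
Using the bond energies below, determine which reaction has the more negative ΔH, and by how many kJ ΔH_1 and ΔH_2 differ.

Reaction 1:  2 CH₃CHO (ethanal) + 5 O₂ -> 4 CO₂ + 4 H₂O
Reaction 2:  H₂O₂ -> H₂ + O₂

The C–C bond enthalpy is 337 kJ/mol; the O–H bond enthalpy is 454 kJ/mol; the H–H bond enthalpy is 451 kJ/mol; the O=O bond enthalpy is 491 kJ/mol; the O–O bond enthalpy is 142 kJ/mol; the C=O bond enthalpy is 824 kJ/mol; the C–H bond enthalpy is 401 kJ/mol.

Reaction 1:
  Bonds broken (reactants):
    C–C: 2 × 337 = 674
    C–H: 8 × 401 = 3208
    C=O: 2 × 824 = 1648
    O=O: 5 × 491 = 2455
    Σ(broken) = 7985 kJ
  Bonds formed (products):
    C=O: 8 × 824 = 6592
    O–H: 8 × 454 = 3632
    Σ(formed) = 10224 kJ
  ΔH_1 = 7985 − 10224 = −2239 kJ
Reaction 2:
  Bonds broken (reactants):
    O–H: 2 × 454 = 908
    O–O: 1 × 142 = 142
    Σ(broken) = 1050 kJ
  Bonds formed (products):
    H–H: 1 × 451 = 451
    O=O: 1 × 491 = 491
    Σ(formed) = 942 kJ
  ΔH_2 = 1050 − 942 = +108 kJ
ΔH_1 − ΔH_2 = −2347 kJ, so reaction 1 has the more negative ΔH; |ΔH_1 − ΔH_2| = 2347 kJ.

Reaction 1, by 2347 kJ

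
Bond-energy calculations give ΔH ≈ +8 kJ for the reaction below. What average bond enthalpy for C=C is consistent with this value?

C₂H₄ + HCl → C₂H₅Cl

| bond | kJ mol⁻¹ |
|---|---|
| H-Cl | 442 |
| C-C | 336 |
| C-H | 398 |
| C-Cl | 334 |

D(C=C) ≈ 634 kJ/mol

Let D be the C=C bond energy.
Σ(broken) = 4×398 + 1×D + 1×442 = 2034 + D
Σ(formed) = 1×336 + 1×334 + 5×398 = 2660
ΔH = Σ(broken) − Σ(formed) = (2034 + D) − (2660) = −626 + D
Setting this equal to +8 kJ gives D = 634 kJ/mol.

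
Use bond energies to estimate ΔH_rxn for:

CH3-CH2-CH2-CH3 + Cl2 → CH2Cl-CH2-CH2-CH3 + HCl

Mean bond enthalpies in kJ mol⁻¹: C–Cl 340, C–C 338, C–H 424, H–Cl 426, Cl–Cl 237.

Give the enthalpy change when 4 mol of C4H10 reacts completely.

ΔH = −420 kJ

Bonds broken (reactants):
  C–C: 3 × 338 = 1014
  C–H: 10 × 424 = 4240
  Cl–Cl: 1 × 237 = 237
  Σ(broken) = 5491 kJ
Bonds formed (products):
  C–C: 3 × 338 = 1014
  C–Cl: 1 × 340 = 340
  C–H: 9 × 424 = 3816
  H–Cl: 1 × 426 = 426
  Σ(formed) = 5596 kJ
ΔH = Σ(broken) − Σ(formed) = 5491 − 5596 = −105 kJ
For 4× the reaction as written: 4 × (−105) = −420 kJ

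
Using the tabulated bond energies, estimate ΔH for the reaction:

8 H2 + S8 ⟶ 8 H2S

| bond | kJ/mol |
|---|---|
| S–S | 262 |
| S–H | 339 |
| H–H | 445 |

Bonds broken (reactants):
  H–H: 8 × 445 = 3560
  S–S: 8 × 262 = 2096
  Σ(broken) = 5656 kJ
Bonds formed (products):
  S–H: 16 × 339 = 5424
  Σ(formed) = 5424 kJ
ΔH = Σ(broken) − Σ(formed) = 5656 − 5424 = +232 kJ

ΔH ≈ +232 kJ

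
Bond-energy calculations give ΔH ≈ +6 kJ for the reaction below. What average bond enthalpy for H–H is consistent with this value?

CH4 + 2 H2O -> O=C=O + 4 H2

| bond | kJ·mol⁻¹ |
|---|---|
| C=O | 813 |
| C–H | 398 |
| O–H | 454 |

Let D be the H–H bond energy.
Σ(broken) = 4×398 + 4×454 = 3408
Σ(formed) = 2×813 + 4×D = 1626 + 4D
ΔH = Σ(broken) − Σ(formed) = (3408) − (1626 + 4D) = +1782 − 4D
Setting this equal to +6 kJ gives 4D = 1776, so D = 444 kJ/mol.

D(H–H) ≈ 444 kJ/mol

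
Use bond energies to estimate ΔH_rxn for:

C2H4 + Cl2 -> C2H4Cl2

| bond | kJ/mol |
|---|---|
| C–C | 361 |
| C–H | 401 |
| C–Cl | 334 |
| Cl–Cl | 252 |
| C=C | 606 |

ΔH ≈ −171 kJ

Bonds broken (reactants):
  C–H: 4 × 401 = 1604
  C=C: 1 × 606 = 606
  Cl–Cl: 1 × 252 = 252
  Σ(broken) = 2462 kJ
Bonds formed (products):
  C–C: 1 × 361 = 361
  C–Cl: 2 × 334 = 668
  C–H: 4 × 401 = 1604
  Σ(formed) = 2633 kJ
ΔH = Σ(broken) − Σ(formed) = 2462 − 2633 = −171 kJ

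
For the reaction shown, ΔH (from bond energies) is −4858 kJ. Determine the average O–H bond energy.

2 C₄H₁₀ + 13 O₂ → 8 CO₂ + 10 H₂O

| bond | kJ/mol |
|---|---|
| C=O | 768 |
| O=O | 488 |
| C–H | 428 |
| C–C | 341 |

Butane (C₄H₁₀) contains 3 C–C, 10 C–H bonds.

Let D be the O–H bond energy.
Σ(broken) = 6×341 + 20×428 + 13×488 = 16950
Σ(formed) = 16×768 + 20×D = 12288 + 20D
ΔH = Σ(broken) − Σ(formed) = (16950) − (12288 + 20D) = +4662 − 20D
Setting this equal to −4858 kJ gives 20D = 9520, so D = 476 kJ/mol.

D(O–H) ≈ 476 kJ/mol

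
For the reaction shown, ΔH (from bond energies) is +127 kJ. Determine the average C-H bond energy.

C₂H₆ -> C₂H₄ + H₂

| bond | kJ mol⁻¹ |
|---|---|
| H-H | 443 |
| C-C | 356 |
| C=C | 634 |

D(C-H) ≈ 424 kJ/mol

Let D be the C-H bond energy.
Σ(broken) = 1×356 + 6×D = 356 + 6D
Σ(formed) = 4×D + 1×634 + 1×443 = 1077 + 4D
ΔH = Σ(broken) − Σ(formed) = (356 + 6D) − (1077 + 4D) = −721 + 2D
Setting this equal to +127 kJ gives 2D = 848, so D = 424 kJ/mol.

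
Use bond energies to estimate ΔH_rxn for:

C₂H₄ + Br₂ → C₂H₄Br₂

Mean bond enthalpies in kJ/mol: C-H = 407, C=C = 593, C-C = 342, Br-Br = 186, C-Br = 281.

Bonds broken (reactants):
  Br-Br: 1 × 186 = 186
  C-H: 4 × 407 = 1628
  C=C: 1 × 593 = 593
  Σ(broken) = 2407 kJ
Bonds formed (products):
  C-Br: 2 × 281 = 562
  C-C: 1 × 342 = 342
  C-H: 4 × 407 = 1628
  Σ(formed) = 2532 kJ
ΔH = Σ(broken) − Σ(formed) = 2407 − 2532 = −125 kJ

ΔH ≈ −125 kJ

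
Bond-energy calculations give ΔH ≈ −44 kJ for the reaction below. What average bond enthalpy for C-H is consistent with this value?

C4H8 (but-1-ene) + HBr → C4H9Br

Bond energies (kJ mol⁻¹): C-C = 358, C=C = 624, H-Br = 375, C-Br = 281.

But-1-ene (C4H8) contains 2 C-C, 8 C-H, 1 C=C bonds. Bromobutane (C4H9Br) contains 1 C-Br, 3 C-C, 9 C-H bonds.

Let D be the C-H bond energy.
Σ(broken) = 2×358 + 8×D + 1×624 + 1×375 = 1715 + 8D
Σ(formed) = 1×281 + 3×358 + 9×D = 1355 + 9D
ΔH = Σ(broken) − Σ(formed) = (1715 + 8D) − (1355 + 9D) = +360 − D
Setting this equal to −44 kJ gives D = 404 kJ/mol.

D(C-H) ≈ 404 kJ/mol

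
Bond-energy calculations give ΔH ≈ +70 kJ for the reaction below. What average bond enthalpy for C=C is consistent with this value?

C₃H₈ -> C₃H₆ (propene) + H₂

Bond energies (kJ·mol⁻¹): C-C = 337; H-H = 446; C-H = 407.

Let D be the C=C bond energy.
Σ(broken) = 2×337 + 8×407 = 3930
Σ(formed) = 1×337 + 6×407 + 1×D + 1×446 = 3225 + D
ΔH = Σ(broken) − Σ(formed) = (3930) − (3225 + D) = +705 − D
Setting this equal to +70 kJ gives D = 635 kJ/mol.

D(C=C) ≈ 635 kJ/mol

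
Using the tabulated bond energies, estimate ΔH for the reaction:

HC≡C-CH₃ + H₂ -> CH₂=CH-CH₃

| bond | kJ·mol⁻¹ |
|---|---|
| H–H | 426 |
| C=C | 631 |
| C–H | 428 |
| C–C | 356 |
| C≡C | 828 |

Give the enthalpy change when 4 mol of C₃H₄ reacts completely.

ΔH = −932 kJ

Bonds broken (reactants):
  C≡C: 1 × 828 = 828
  C–C: 1 × 356 = 356
  C–H: 4 × 428 = 1712
  H–H: 1 × 426 = 426
  Σ(broken) = 3322 kJ
Bonds formed (products):
  C–C: 1 × 356 = 356
  C–H: 6 × 428 = 2568
  C=C: 1 × 631 = 631
  Σ(formed) = 3555 kJ
ΔH = Σ(broken) − Σ(formed) = 3322 − 3555 = −233 kJ
For 4× the reaction as written: 4 × (−233) = −932 kJ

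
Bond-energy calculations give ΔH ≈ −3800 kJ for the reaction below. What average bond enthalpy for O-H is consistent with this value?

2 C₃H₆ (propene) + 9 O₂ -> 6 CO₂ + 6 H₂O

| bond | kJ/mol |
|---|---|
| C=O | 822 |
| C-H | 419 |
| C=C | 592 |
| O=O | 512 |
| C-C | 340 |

Let D be the O-H bond energy.
Σ(broken) = 2×340 + 12×419 + 2×592 + 9×512 = 11500
Σ(formed) = 12×822 + 12×D = 9864 + 12D
ΔH = Σ(broken) − Σ(formed) = (11500) − (9864 + 12D) = +1636 − 12D
Setting this equal to −3800 kJ gives 12D = 5436, so D = 453 kJ/mol.

D(O-H) ≈ 453 kJ/mol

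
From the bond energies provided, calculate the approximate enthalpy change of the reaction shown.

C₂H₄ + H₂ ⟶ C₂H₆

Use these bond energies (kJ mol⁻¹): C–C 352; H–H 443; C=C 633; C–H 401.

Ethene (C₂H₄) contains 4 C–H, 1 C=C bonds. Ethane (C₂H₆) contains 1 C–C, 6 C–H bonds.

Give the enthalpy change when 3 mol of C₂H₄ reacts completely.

Bonds broken (reactants):
  C–H: 4 × 401 = 1604
  C=C: 1 × 633 = 633
  H–H: 1 × 443 = 443
  Σ(broken) = 2680 kJ
Bonds formed (products):
  C–C: 1 × 352 = 352
  C–H: 6 × 401 = 2406
  Σ(formed) = 2758 kJ
ΔH = Σ(broken) − Σ(formed) = 2680 − 2758 = −78 kJ
For 3× the reaction as written: 3 × (−78) = −234 kJ

ΔH = −234 kJ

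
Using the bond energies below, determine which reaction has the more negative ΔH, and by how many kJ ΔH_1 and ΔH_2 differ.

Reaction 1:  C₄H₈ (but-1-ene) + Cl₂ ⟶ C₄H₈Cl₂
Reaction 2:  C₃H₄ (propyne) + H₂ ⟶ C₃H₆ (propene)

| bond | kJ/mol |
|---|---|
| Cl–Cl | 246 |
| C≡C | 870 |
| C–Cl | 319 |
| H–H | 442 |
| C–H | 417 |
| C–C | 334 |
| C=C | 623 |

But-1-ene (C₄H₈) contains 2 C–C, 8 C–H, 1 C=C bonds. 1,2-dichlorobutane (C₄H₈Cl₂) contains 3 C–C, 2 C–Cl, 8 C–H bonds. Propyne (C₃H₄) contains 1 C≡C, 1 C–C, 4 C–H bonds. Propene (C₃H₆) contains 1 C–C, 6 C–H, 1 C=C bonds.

Reaction 2, by 42 kJ

Reaction 1:
  Bonds broken (reactants):
    C–C: 2 × 334 = 668
    C–H: 8 × 417 = 3336
    C=C: 1 × 623 = 623
    Cl–Cl: 1 × 246 = 246
    Σ(broken) = 4873 kJ
  Bonds formed (products):
    C–C: 3 × 334 = 1002
    C–Cl: 2 × 319 = 638
    C–H: 8 × 417 = 3336
    Σ(formed) = 4976 kJ
  ΔH_1 = 4873 − 4976 = −103 kJ
Reaction 2:
  Bonds broken (reactants):
    C≡C: 1 × 870 = 870
    C–C: 1 × 334 = 334
    C–H: 4 × 417 = 1668
    H–H: 1 × 442 = 442
    Σ(broken) = 3314 kJ
  Bonds formed (products):
    C–C: 1 × 334 = 334
    C–H: 6 × 417 = 2502
    C=C: 1 × 623 = 623
    Σ(formed) = 3459 kJ
  ΔH_2 = 3314 − 3459 = −145 kJ
ΔH_1 − ΔH_2 = +42 kJ, so reaction 2 has the more negative ΔH; |ΔH_1 − ΔH_2| = 42 kJ.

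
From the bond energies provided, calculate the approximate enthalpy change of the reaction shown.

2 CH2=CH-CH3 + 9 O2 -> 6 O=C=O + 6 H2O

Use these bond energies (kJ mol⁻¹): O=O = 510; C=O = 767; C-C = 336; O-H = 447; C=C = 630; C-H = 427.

ΔH ≈ −2922 kJ

Bonds broken (reactants):
  C-C: 2 × 336 = 672
  C-H: 12 × 427 = 5124
  C=C: 2 × 630 = 1260
  O=O: 9 × 510 = 4590
  Σ(broken) = 11646 kJ
Bonds formed (products):
  C=O: 12 × 767 = 9204
  O-H: 12 × 447 = 5364
  Σ(formed) = 14568 kJ
ΔH = Σ(broken) − Σ(formed) = 11646 − 14568 = −2922 kJ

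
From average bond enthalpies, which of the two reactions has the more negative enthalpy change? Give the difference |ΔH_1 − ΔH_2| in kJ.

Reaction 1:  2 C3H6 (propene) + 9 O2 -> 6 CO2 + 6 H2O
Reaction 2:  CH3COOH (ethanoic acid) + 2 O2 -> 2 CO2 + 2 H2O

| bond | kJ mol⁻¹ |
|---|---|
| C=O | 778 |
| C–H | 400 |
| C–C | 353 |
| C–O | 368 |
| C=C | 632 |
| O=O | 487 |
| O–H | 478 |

Reaction 1:
  Bonds broken (reactants):
    C–C: 2 × 353 = 706
    C–H: 12 × 400 = 4800
    C=C: 2 × 632 = 1264
    O=O: 9 × 487 = 4383
    Σ(broken) = 11153 kJ
  Bonds formed (products):
    C=O: 12 × 778 = 9336
    O–H: 12 × 478 = 5736
    Σ(formed) = 15072 kJ
  ΔH_1 = 11153 − 15072 = −3919 kJ
Reaction 2:
  Bonds broken (reactants):
    C–C: 1 × 353 = 353
    C–H: 3 × 400 = 1200
    C–O: 1 × 368 = 368
    C=O: 1 × 778 = 778
    O–H: 1 × 478 = 478
    O=O: 2 × 487 = 974
    Σ(broken) = 4151 kJ
  Bonds formed (products):
    C=O: 4 × 778 = 3112
    O–H: 4 × 478 = 1912
    Σ(formed) = 5024 kJ
  ΔH_2 = 4151 − 5024 = −873 kJ
ΔH_1 − ΔH_2 = −3046 kJ, so reaction 1 has the more negative ΔH; |ΔH_1 − ΔH_2| = 3046 kJ.

Reaction 1, by 3046 kJ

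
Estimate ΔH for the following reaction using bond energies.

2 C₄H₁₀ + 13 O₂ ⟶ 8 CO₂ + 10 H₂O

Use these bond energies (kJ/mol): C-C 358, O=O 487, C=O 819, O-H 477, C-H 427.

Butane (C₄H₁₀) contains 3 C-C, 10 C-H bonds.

Bonds broken (reactants):
  C-C: 6 × 358 = 2148
  C-H: 20 × 427 = 8540
  O=O: 13 × 487 = 6331
  Σ(broken) = 17019 kJ
Bonds formed (products):
  C=O: 16 × 819 = 13104
  O-H: 20 × 477 = 9540
  Σ(formed) = 22644 kJ
ΔH = Σ(broken) − Σ(formed) = 17019 − 22644 = −5625 kJ

ΔH ≈ −5625 kJ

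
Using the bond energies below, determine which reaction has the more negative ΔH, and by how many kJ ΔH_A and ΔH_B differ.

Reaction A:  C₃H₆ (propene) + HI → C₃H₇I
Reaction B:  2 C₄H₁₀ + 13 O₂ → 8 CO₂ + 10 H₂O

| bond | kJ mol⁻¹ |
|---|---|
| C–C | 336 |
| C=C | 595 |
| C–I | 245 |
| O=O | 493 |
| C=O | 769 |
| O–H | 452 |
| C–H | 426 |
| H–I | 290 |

Reaction A:
  Bonds broken (reactants):
    C–C: 1 × 336 = 336
    C–H: 6 × 426 = 2556
    C=C: 1 × 595 = 595
    H–I: 1 × 290 = 290
    Σ(broken) = 3777 kJ
  Bonds formed (products):
    C–C: 2 × 336 = 672
    C–H: 7 × 426 = 2982
    C–I: 1 × 245 = 245
    Σ(formed) = 3899 kJ
  ΔH_A = 3777 − 3899 = −122 kJ
Reaction B:
  Bonds broken (reactants):
    C–C: 6 × 336 = 2016
    C–H: 20 × 426 = 8520
    O=O: 13 × 493 = 6409
    Σ(broken) = 16945 kJ
  Bonds formed (products):
    C=O: 16 × 769 = 12304
    O–H: 20 × 452 = 9040
    Σ(formed) = 21344 kJ
  ΔH_B = 16945 − 21344 = −4399 kJ
ΔH_A − ΔH_B = +4277 kJ, so reaction B has the more negative ΔH; |ΔH_A − ΔH_B| = 4277 kJ.

Reaction B, by 4277 kJ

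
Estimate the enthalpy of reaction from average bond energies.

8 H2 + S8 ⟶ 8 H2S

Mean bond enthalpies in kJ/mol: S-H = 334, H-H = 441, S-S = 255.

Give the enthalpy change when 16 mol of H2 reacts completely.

ΔH = +448 kJ

Bonds broken (reactants):
  H-H: 8 × 441 = 3528
  S-S: 8 × 255 = 2040
  Σ(broken) = 5568 kJ
Bonds formed (products):
  S-H: 16 × 334 = 5344
  Σ(formed) = 5344 kJ
ΔH = Σ(broken) − Σ(formed) = 5568 − 5344 = +224 kJ
For 2× the reaction as written: 2 × (+224) = +448 kJ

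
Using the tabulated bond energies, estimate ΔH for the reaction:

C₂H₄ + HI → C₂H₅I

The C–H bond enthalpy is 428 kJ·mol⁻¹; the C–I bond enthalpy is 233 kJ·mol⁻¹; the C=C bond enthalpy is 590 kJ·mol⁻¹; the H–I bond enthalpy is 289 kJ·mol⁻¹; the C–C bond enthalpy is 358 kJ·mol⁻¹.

ΔH ≈ −140 kJ

Bonds broken (reactants):
  C–H: 4 × 428 = 1712
  C=C: 1 × 590 = 590
  H–I: 1 × 289 = 289
  Σ(broken) = 2591 kJ
Bonds formed (products):
  C–C: 1 × 358 = 358
  C–H: 5 × 428 = 2140
  C–I: 1 × 233 = 233
  Σ(formed) = 2731 kJ
ΔH = Σ(broken) − Σ(formed) = 2591 − 2731 = −140 kJ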